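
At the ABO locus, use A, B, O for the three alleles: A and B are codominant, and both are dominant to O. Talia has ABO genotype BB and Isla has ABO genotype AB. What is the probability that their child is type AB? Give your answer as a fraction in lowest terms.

ABO cross BB × AB → offspring phenotypes: 1/2 B, 1/2 AB.
So P(type AB) = 1/2.

1/2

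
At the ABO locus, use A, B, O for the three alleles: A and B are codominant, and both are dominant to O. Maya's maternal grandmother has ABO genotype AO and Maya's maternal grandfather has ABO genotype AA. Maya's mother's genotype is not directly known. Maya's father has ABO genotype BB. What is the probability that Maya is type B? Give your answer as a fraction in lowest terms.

Maya's mother's ABO genotype from AO × AA: 1/2 AA, 1/2 AO.
Crossing each possibility with the father BB and summing P(type B): 1/2·0 + 1/2·1/2 = 1/4.

1/4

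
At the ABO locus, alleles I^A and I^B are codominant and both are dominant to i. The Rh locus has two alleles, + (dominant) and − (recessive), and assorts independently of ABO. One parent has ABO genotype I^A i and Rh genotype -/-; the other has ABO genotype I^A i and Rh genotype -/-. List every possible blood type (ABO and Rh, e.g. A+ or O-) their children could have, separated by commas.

O-, A-

Gametes from I^A i × I^A i give offspring ABO genotypes I^A I^A, I^A i, i i, i.e. phenotypes O, A.
Rh cross -/- × -/- → phenotypes Rh-.
Combining independently: O-, A-.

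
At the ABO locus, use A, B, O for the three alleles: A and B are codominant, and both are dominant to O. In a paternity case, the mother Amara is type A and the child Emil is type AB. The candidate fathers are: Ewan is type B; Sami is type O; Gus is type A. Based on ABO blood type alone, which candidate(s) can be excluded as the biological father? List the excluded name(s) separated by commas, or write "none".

A candidate is excluded only if no genotype consistent with his phenotype could produce a type AB child with a type A mother.
Sami (type O): no genotype consistent with that phenotype can produce a type-AB child with a type-A mother.
Gus (type A): no genotype consistent with that phenotype can produce a type-AB child with a type-A mother.

Sami, Gus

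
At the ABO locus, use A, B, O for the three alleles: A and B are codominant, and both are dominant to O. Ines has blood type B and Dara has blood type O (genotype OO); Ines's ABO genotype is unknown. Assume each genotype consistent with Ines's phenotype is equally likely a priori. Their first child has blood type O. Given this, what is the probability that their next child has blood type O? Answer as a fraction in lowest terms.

Possible genotypes: Ines ∈ {BB, BO}; Dara ∈ {OO}.
Weight each parental genotype pair by prior × P(type-O child):
  BO × OO: posterior weight 1; P(next child type O) = 1/2.
Weighted sum = 1/2.

1/2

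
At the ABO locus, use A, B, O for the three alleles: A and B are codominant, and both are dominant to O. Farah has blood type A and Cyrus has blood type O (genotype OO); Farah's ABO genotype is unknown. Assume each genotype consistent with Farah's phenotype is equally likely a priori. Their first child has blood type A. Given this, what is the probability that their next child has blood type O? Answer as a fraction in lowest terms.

1/6

Possible genotypes: Farah ∈ {AA, AO}; Cyrus ∈ {OO}.
Weight each parental genotype pair by prior × P(type-A child):
  AA × OO: posterior weight 2/3; P(next child type O) = 0.
  AO × OO: posterior weight 1/3; P(next child type O) = 1/2.
Weighted sum = 1/6.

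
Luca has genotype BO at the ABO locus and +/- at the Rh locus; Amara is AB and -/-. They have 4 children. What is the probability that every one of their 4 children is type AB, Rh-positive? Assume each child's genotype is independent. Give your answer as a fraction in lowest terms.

1/4096

ABO cross BO × AB → 1/4 A, 1/2 B, 1/4 AB.
Rh cross +/- × -/- → 1/2 Rh+, 1/2 Rh-; so P(type AB, Rh-positive) = 1/4 × 1/2 = 1/8 per child.
All 4 independent: (1/8)^4 = 1/4096.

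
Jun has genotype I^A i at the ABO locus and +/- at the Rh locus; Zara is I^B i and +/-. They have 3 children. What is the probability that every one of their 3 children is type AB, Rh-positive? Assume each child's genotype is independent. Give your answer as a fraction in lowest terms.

27/4096

ABO cross I^A i × I^B i → 1/4 O, 1/4 A, 1/4 B, 1/4 AB.
Rh cross +/- × +/- → 3/4 Rh+, 1/4 Rh-; so P(type AB, Rh-positive) = 1/4 × 3/4 = 3/16 per child.
All 3 independent: (3/16)^3 = 27/4096.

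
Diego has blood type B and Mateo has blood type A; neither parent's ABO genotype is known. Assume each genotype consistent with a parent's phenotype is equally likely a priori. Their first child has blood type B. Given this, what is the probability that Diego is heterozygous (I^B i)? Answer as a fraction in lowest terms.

Possible genotypes: Diego ∈ {I^B I^B, I^B i}; Mateo ∈ {I^A I^A, I^A i}.
Weight each parental genotype pair by prior × P(type-B child):
  I^B I^B × I^A i: posterior weight 2/3.
  I^B i × I^A i: posterior weight 1/3.
Sum the posterior weight over pairs where Diego is I^B i: 1/3.

1/3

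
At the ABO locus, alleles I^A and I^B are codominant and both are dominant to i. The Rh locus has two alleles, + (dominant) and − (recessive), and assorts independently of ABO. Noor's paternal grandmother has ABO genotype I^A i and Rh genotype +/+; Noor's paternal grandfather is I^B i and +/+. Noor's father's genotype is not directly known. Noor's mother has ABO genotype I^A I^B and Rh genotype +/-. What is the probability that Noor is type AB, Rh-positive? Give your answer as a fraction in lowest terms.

Noor's father's ABO genotype from I^A i × I^B i: 1/4 I^A I^B, 1/4 I^A i, 1/4 I^B i, 1/4 i i.
Crossing each possibility with the mother I^A I^B and summing P(type AB): 1/4·1/2 + 1/4·1/4 + 1/4·1/4 + 1/4·0 = 1/4.
Similarly for Rh via the father's Rh distribution: P(Rh+) = 1.
Independent loci: 1/4 × 1 = 1/4.

1/4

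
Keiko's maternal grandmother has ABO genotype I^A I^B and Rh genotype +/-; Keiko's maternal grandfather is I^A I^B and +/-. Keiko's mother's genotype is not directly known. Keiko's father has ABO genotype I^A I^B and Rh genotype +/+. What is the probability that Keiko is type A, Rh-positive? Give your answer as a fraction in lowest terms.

1/4

Keiko's mother's ABO genotype from I^A I^B × I^A I^B: 1/4 I^A I^A, 1/2 I^A I^B, 1/4 I^B I^B.
Crossing each possibility with the father I^A I^B and summing P(type A): 1/4·1/2 + 1/2·1/4 + 1/4·0 = 1/4.
Similarly for Rh via the mother's Rh distribution: P(Rh+) = 1.
Independent loci: 1/4 × 1 = 1/4.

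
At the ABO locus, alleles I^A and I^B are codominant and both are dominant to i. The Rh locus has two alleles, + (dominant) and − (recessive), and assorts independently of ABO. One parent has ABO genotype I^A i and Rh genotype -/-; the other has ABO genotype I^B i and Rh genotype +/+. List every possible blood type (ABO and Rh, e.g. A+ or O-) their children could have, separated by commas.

O+, A+, B+, AB+

Gametes from I^A i × I^B i give offspring ABO genotypes I^A I^B, I^A i, I^B i, i i, i.e. phenotypes O, A, B, AB.
Rh cross -/- × +/+ → phenotypes Rh+.
Combining independently: O+, A+, B+, AB+.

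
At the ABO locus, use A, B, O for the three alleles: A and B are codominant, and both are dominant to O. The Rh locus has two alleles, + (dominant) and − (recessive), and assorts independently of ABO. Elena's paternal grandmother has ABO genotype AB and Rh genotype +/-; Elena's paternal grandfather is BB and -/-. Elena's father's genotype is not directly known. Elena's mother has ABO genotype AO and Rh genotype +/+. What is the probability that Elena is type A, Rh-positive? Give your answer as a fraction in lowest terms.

1/4

Elena's father's ABO genotype from AB × BB: 1/2 AB, 1/2 BB.
Crossing each possibility with the mother AO and summing P(type A): 1/2·1/2 + 1/2·0 = 1/4.
Similarly for Rh via the father's Rh distribution: P(Rh+) = 1.
Independent loci: 1/4 × 1 = 1/4.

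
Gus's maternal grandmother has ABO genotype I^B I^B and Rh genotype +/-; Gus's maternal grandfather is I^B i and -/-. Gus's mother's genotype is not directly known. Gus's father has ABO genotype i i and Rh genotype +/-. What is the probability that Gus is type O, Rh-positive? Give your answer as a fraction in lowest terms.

Gus's mother's ABO genotype from I^B I^B × I^B i: 1/2 I^B I^B, 1/2 I^B i.
Crossing each possibility with the father i i and summing P(type O): 1/2·0 + 1/2·1/2 = 1/4.
Similarly for Rh via the mother's Rh distribution: P(Rh+) = 5/8.
Independent loci: 1/4 × 5/8 = 5/32.

5/32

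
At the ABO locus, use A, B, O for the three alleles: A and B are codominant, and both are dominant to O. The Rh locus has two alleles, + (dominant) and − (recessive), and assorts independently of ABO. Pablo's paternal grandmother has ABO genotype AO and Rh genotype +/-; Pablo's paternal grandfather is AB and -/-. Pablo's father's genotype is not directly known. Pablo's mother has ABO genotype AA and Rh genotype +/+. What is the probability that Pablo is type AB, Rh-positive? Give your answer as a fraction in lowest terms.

Pablo's father's ABO genotype from AO × AB: 1/4 AA, 1/4 AB, 1/4 AO, 1/4 BO.
Crossing each possibility with the mother AA and summing P(type AB): 1/4·0 + 1/4·1/2 + 1/4·0 + 1/4·1/2 = 1/4.
Similarly for Rh via the father's Rh distribution: P(Rh+) = 1.
Independent loci: 1/4 × 1 = 1/4.

1/4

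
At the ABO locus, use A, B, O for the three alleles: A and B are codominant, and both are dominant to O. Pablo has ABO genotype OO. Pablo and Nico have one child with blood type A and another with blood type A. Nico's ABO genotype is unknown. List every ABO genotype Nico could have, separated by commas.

For each candidate genotype of Nico, check whether crossing it with OO can produce every observed child phenotype.
  AA → possible child types {A} ✓
  AB → possible child types {A, B} ✓
  AO → possible child types {O, A} ✓
  BB → possible child types {B} ✗
  BO → possible child types {O, B} ✗
  OO → possible child types {O} ✗

AA, AB, AO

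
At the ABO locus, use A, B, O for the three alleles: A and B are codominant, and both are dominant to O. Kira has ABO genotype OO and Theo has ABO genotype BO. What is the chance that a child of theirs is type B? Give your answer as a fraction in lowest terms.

1/2

ABO cross OO × BO → offspring phenotypes: 1/2 O, 1/2 B.
So P(type B) = 1/2.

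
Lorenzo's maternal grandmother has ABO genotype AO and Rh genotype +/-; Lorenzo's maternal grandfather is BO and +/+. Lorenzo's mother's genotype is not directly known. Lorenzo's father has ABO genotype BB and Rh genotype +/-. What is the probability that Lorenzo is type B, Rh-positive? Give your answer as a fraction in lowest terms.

21/32

Lorenzo's mother's ABO genotype from AO × BO: 1/4 AB, 1/4 AO, 1/4 BO, 1/4 OO.
Crossing each possibility with the father BB and summing P(type B): 1/4·1/2 + 1/4·1/2 + 1/4·1 + 1/4·1 = 3/4.
Similarly for Rh via the mother's Rh distribution: P(Rh+) = 7/8.
Independent loci: 3/4 × 7/8 = 21/32.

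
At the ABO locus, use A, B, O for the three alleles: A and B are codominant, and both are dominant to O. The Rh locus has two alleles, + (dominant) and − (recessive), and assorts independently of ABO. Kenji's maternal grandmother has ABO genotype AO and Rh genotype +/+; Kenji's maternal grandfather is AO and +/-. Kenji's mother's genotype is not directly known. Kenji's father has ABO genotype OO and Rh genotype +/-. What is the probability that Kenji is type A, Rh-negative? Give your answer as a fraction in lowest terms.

1/16

Kenji's mother's ABO genotype from AO × AO: 1/4 AA, 1/2 AO, 1/4 OO.
Crossing each possibility with the father OO and summing P(type A): 1/4·1 + 1/2·1/2 + 1/4·0 = 1/2.
Similarly for Rh via the mother's Rh distribution: P(Rh-) = 1/8.
Independent loci: 1/2 × 1/8 = 1/16.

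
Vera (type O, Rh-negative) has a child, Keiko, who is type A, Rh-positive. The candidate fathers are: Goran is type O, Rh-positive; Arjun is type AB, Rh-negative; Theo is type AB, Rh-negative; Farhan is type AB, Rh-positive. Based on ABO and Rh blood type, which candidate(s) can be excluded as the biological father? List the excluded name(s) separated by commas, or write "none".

A candidate is excluded only if no genotype consistent with his phenotype could produce a type A, Rh-positive child with a type O, Rh-negative mother.
Goran (type O, Rh+): no genotype consistent with that phenotype can produce a type-A Rh+ child with a type-O mother.
Arjun (type AB, Rh-): no genotype consistent with that phenotype can produce a type-A Rh+ child with a type-O mother.
Theo (type AB, Rh-): no genotype consistent with that phenotype can produce a type-A Rh+ child with a type-O mother.

Goran, Arjun, Theo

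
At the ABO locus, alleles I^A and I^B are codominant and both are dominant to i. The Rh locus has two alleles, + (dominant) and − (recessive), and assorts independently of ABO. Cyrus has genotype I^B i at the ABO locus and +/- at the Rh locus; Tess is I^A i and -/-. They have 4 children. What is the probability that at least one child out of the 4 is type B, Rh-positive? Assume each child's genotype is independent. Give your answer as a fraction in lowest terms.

1695/4096

ABO cross I^B i × I^A i → 1/4 O, 1/4 A, 1/4 B, 1/4 AB.
Rh cross +/- × -/- → 1/2 Rh+, 1/2 Rh-; so P(type B, Rh-positive) = 1/4 × 1/2 = 1/8 per child.
P(none) = (7/8)^4 = 2401/4096; P(at least one) = 1 − 2401/4096 = 1695/4096.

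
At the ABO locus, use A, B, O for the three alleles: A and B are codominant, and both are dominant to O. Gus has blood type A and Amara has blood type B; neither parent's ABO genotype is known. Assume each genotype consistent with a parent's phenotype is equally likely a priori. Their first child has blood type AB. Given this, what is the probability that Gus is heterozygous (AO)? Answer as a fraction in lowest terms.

1/3

Possible genotypes: Gus ∈ {AA, AO}; Amara ∈ {BB, BO}.
Weight each parental genotype pair by prior × P(type-AB child):
  AA × BB: posterior weight 4/9.
  AA × BO: posterior weight 2/9.
  AO × BB: posterior weight 2/9.
  AO × BO: posterior weight 1/9.
Sum the posterior weight over pairs where Gus is AO: 1/3.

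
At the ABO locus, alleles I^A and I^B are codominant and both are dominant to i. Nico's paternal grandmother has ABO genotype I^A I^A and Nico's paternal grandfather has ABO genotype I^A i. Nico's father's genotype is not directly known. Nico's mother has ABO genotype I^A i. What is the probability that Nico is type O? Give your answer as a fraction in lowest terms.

Nico's father's ABO genotype from I^A I^A × I^A i: 1/2 I^A I^A, 1/2 I^A i.
Crossing each possibility with the mother I^A i and summing P(type O): 1/2·0 + 1/2·1/4 = 1/8.

1/8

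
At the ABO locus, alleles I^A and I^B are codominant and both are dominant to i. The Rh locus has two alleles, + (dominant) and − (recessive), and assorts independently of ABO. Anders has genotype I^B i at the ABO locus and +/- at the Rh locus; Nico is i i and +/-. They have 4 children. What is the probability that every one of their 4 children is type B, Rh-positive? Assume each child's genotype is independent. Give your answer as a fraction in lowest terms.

ABO cross I^B i × i i → 1/2 O, 1/2 B.
Rh cross +/- × +/- → 3/4 Rh+, 1/4 Rh-; so P(type B, Rh-positive) = 1/2 × 3/4 = 3/8 per child.
All 4 independent: (3/8)^4 = 81/4096.

81/4096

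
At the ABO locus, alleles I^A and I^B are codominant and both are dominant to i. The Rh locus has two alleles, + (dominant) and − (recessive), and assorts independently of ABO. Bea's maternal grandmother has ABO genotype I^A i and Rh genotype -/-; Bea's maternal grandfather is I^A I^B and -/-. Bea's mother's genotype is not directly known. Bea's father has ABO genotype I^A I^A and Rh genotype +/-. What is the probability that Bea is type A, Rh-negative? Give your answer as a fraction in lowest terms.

3/8

Bea's mother's ABO genotype from I^A i × I^A I^B: 1/4 I^A I^A, 1/4 I^A I^B, 1/4 I^A i, 1/4 I^B i.
Crossing each possibility with the father I^A I^A and summing P(type A): 1/4·1 + 1/4·1/2 + 1/4·1 + 1/4·1/2 = 3/4.
Similarly for Rh via the mother's Rh distribution: P(Rh-) = 1/2.
Independent loci: 3/4 × 1/2 = 3/8.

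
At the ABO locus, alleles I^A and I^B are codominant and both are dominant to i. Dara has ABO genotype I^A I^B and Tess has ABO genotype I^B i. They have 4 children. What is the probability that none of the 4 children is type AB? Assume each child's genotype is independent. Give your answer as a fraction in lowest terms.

81/256

ABO cross I^A I^B × I^B i → 1/4 A, 1/2 B, 1/4 AB.
So P(type AB) = 1/4 per child.
P(not type AB) = 3/4 for one child; (3/4)^4 = 81/256.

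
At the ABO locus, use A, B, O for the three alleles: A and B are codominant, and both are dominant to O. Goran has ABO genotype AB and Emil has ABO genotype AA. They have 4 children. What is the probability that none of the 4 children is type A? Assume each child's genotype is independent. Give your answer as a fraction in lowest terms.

ABO cross AB × AA → 1/2 A, 1/2 AB.
So P(type A) = 1/2 per child.
P(not type A) = 1/2 for one child; (1/2)^4 = 1/16.

1/16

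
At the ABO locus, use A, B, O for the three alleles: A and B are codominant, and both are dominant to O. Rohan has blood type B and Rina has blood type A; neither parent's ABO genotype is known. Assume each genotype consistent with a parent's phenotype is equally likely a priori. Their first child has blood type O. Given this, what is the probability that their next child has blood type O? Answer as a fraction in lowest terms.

1/4

Possible genotypes: Rohan ∈ {BB, BO}; Rina ∈ {AA, AO}.
Weight each parental genotype pair by prior × P(type-O child):
  BO × AO: posterior weight 1; P(next child type O) = 1/4.
Weighted sum = 1/4.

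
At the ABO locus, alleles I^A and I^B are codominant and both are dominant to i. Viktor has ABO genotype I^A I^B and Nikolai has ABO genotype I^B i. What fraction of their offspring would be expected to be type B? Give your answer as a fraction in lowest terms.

1/2

ABO cross I^A I^B × I^B i → offspring phenotypes: 1/4 A, 1/2 B, 1/4 AB.
So P(type B) = 1/2.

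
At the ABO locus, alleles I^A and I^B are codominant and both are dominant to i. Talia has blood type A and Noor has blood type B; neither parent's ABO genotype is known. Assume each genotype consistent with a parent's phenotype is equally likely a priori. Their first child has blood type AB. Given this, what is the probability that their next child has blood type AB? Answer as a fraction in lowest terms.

Possible genotypes: Talia ∈ {I^A I^A, I^A i}; Noor ∈ {I^B I^B, I^B i}.
Weight each parental genotype pair by prior × P(type-AB child):
  I^A I^A × I^B I^B: posterior weight 4/9; P(next child type AB) = 1.
  I^A I^A × I^B i: posterior weight 2/9; P(next child type AB) = 1/2.
  I^A i × I^B I^B: posterior weight 2/9; P(next child type AB) = 1/2.
  I^A i × I^B i: posterior weight 1/9; P(next child type AB) = 1/4.
Weighted sum = 25/36.

25/36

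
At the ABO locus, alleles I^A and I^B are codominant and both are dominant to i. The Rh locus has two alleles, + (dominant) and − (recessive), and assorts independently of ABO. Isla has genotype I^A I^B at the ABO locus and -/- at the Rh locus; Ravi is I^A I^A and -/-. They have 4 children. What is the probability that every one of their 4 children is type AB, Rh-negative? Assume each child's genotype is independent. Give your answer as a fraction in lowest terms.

ABO cross I^A I^B × I^A I^A → 1/2 A, 1/2 AB.
Rh cross -/- × -/- → 1 Rh-; so P(type AB, Rh-negative) = 1/2 × 1 = 1/2 per child.
All 4 independent: (1/2)^4 = 1/16.

1/16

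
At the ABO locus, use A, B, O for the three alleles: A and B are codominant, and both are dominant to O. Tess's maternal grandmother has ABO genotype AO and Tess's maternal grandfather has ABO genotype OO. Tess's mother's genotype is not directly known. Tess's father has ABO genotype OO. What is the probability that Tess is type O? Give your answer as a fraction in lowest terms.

Tess's mother's ABO genotype from AO × OO: 1/2 AO, 1/2 OO.
Crossing each possibility with the father OO and summing P(type O): 1/2·1/2 + 1/2·1 = 3/4.

3/4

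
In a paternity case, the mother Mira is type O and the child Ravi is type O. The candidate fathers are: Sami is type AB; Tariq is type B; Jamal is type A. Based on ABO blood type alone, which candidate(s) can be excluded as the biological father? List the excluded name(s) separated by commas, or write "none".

Sami

A candidate is excluded only if no genotype consistent with his phenotype could produce a type O child with a type O mother.
Sami (type AB): no genotype consistent with that phenotype can produce a type-O child with a type-O mother.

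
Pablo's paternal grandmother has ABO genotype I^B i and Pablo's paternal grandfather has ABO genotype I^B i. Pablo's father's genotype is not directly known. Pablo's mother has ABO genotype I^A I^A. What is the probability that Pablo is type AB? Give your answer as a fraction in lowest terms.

1/2

Pablo's father's ABO genotype from I^B i × I^B i: 1/4 I^B I^B, 1/2 I^B i, 1/4 i i.
Crossing each possibility with the mother I^A I^A and summing P(type AB): 1/4·1 + 1/2·1/2 + 1/4·0 = 1/2.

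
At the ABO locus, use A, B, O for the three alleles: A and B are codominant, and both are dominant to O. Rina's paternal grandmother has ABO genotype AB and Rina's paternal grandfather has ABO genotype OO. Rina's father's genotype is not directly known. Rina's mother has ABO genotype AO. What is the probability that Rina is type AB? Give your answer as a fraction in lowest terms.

1/8

Rina's father's ABO genotype from AB × OO: 1/2 AO, 1/2 BO.
Crossing each possibility with the mother AO and summing P(type AB): 1/2·0 + 1/2·1/4 = 1/8.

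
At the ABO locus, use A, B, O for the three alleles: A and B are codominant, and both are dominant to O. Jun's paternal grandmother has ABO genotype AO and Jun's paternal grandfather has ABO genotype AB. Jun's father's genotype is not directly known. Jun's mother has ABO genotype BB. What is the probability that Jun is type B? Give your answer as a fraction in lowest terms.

Jun's father's ABO genotype from AO × AB: 1/4 AA, 1/4 AB, 1/4 AO, 1/4 BO.
Crossing each possibility with the mother BB and summing P(type B): 1/4·0 + 1/4·1/2 + 1/4·1/2 + 1/4·1 = 1/2.

1/2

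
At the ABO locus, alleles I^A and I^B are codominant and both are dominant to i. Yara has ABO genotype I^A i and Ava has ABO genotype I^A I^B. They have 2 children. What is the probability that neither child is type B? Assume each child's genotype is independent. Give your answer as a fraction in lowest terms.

9/16

ABO cross I^A i × I^A I^B → 1/2 A, 1/4 B, 1/4 AB.
So P(type B) = 1/4 per child.
P(not type B) = 3/4 for one child; (3/4)^2 = 9/16.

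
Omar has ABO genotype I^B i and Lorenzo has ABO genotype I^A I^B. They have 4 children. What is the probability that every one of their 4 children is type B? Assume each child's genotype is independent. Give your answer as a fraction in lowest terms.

1/16

ABO cross I^B i × I^A I^B → 1/4 A, 1/2 B, 1/4 AB.
So P(type B) = 1/2 per child.
All 4 independent: (1/2)^4 = 1/16.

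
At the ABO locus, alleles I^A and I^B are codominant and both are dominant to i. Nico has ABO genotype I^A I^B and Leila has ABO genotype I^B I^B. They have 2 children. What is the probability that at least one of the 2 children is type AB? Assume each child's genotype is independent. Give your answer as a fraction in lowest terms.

3/4

ABO cross I^A I^B × I^B I^B → 1/2 B, 1/2 AB.
So P(type AB) = 1/2 per child.
P(none) = (1/2)^2 = 1/4; P(at least one) = 1 − 1/4 = 3/4.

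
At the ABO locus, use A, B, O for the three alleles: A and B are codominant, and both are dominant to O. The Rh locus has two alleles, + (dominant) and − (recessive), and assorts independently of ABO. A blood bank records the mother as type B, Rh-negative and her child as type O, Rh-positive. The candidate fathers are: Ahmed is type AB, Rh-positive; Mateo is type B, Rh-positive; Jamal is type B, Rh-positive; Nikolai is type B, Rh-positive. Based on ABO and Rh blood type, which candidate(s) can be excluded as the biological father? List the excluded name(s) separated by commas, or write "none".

A candidate is excluded only if no genotype consistent with his phenotype could produce a type O, Rh-positive child with a type B, Rh-negative mother.
Ahmed (type AB, Rh+): no genotype consistent with that phenotype can produce a type-O Rh+ child with a type-B mother.

Ahmed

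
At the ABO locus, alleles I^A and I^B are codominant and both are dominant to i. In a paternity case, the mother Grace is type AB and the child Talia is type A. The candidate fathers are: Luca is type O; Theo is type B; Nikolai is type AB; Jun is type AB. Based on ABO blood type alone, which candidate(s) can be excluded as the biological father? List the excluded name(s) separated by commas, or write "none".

A candidate is excluded only if no genotype consistent with his phenotype could produce a type A child with a type AB mother.
Every candidate has at least one consistent genotype combination, so none can be excluded.

none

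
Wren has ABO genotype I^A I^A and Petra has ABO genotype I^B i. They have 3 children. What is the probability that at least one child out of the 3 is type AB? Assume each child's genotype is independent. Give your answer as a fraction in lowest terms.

ABO cross I^A I^A × I^B i → 1/2 A, 1/2 AB.
So P(type AB) = 1/2 per child.
P(none) = (1/2)^3 = 1/8; P(at least one) = 1 − 1/8 = 7/8.

7/8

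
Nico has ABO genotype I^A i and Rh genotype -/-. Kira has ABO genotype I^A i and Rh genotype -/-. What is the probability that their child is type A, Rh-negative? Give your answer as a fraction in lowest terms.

ABO cross I^A i × I^A i → offspring phenotypes: 1/4 O, 3/4 A.
Rh cross -/- × -/- → 1 Rh-.
Independent loci: P(type A, Rh-negative) = 3/4 × 1 = 3/4.

3/4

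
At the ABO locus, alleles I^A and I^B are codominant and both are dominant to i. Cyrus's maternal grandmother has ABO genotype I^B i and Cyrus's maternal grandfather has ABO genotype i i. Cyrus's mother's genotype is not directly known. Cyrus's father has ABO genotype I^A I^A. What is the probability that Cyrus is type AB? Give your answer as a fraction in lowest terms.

Cyrus's mother's ABO genotype from I^B i × i i: 1/2 I^B i, 1/2 i i.
Crossing each possibility with the father I^A I^A and summing P(type AB): 1/2·1/2 + 1/2·0 = 1/4.

1/4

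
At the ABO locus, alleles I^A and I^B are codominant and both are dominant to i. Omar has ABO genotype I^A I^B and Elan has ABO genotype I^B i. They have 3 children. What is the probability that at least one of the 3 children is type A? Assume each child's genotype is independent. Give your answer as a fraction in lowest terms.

ABO cross I^A I^B × I^B i → 1/4 A, 1/2 B, 1/4 AB.
So P(type A) = 1/4 per child.
P(none) = (3/4)^3 = 27/64; P(at least one) = 1 − 27/64 = 37/64.

37/64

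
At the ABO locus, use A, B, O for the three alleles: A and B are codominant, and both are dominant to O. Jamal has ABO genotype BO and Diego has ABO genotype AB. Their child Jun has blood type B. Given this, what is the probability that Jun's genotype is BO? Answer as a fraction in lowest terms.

1/2

Cross BO × AB → 1/4 AB, 1/4 AO, 1/4 BB, 1/4 BO.
Type-B genotypes among offspring: BB (1/4), BO (1/4); total 1/2.
P(BO | type B) = (1/4) / (1/2) = 1/2.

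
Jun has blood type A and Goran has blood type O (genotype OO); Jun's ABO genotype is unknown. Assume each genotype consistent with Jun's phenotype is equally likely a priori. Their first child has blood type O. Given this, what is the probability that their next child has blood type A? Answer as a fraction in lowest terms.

1/2

Possible genotypes: Jun ∈ {AA, AO}; Goran ∈ {OO}.
Weight each parental genotype pair by prior × P(type-O child):
  AO × OO: posterior weight 1; P(next child type A) = 1/2.
Weighted sum = 1/2.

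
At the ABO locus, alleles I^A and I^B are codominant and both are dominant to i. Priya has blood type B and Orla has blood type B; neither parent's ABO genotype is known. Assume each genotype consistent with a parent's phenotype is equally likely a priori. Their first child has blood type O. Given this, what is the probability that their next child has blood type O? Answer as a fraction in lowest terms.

Possible genotypes: Priya ∈ {I^B I^B, I^B i}; Orla ∈ {I^B I^B, I^B i}.
Weight each parental genotype pair by prior × P(type-O child):
  I^B i × I^B i: posterior weight 1; P(next child type O) = 1/4.
Weighted sum = 1/4.

1/4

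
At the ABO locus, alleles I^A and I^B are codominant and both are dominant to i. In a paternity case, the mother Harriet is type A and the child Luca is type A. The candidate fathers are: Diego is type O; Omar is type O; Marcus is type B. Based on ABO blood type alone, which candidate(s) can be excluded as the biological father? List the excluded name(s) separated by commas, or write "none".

none

A candidate is excluded only if no genotype consistent with his phenotype could produce a type A child with a type A mother.
Every candidate has at least one consistent genotype combination, so none can be excluded.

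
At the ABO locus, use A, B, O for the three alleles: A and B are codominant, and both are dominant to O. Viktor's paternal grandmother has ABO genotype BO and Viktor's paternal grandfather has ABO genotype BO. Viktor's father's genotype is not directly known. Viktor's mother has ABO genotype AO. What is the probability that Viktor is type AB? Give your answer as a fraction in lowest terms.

Viktor's father's ABO genotype from BO × BO: 1/4 BB, 1/2 BO, 1/4 OO.
Crossing each possibility with the mother AO and summing P(type AB): 1/4·1/2 + 1/2·1/4 + 1/4·0 = 1/4.

1/4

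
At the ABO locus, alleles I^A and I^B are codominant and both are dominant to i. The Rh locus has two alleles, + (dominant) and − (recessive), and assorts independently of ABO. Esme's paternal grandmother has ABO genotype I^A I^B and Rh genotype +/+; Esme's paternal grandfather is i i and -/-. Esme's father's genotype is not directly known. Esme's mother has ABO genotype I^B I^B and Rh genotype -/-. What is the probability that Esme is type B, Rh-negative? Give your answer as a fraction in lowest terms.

Esme's father's ABO genotype from I^A I^B × i i: 1/2 I^A i, 1/2 I^B i.
Crossing each possibility with the mother I^B I^B and summing P(type B): 1/2·1/2 + 1/2·1 = 3/4.
Similarly for Rh via the father's Rh distribution: P(Rh-) = 1/2.
Independent loci: 3/4 × 1/2 = 3/8.

3/8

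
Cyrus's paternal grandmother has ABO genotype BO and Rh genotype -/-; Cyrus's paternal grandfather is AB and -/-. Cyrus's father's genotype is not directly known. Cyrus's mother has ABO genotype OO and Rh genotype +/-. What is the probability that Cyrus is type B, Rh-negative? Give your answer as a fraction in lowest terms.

Cyrus's father's ABO genotype from BO × AB: 1/4 AB, 1/4 AO, 1/4 BB, 1/4 BO.
Crossing each possibility with the mother OO and summing P(type B): 1/4·1/2 + 1/4·0 + 1/4·1 + 1/4·1/2 = 1/2.
Similarly for Rh via the father's Rh distribution: P(Rh-) = 1/2.
Independent loci: 1/2 × 1/2 = 1/4.

1/4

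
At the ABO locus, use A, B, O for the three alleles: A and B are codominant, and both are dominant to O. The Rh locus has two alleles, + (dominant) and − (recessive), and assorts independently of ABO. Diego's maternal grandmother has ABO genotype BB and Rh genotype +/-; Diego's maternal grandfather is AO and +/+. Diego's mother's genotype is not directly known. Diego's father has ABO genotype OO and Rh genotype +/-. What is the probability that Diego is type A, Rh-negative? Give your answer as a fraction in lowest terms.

1/32

Diego's mother's ABO genotype from BB × AO: 1/2 AB, 1/2 BO.
Crossing each possibility with the father OO and summing P(type A): 1/2·1/2 + 1/2·0 = 1/4.
Similarly for Rh via the mother's Rh distribution: P(Rh-) = 1/8.
Independent loci: 1/4 × 1/8 = 1/32.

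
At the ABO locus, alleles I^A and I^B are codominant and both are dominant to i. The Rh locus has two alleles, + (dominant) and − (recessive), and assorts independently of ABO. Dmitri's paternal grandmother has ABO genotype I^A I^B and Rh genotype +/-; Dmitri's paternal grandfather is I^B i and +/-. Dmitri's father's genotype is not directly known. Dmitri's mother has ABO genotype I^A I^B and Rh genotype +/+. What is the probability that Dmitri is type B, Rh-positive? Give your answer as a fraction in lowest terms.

3/8

Dmitri's father's ABO genotype from I^A I^B × I^B i: 1/4 I^A I^B, 1/4 I^A i, 1/4 I^B I^B, 1/4 I^B i.
Crossing each possibility with the mother I^A I^B and summing P(type B): 1/4·1/4 + 1/4·1/4 + 1/4·1/2 + 1/4·1/2 = 3/8.
Similarly for Rh via the father's Rh distribution: P(Rh+) = 1.
Independent loci: 3/8 × 1 = 3/8.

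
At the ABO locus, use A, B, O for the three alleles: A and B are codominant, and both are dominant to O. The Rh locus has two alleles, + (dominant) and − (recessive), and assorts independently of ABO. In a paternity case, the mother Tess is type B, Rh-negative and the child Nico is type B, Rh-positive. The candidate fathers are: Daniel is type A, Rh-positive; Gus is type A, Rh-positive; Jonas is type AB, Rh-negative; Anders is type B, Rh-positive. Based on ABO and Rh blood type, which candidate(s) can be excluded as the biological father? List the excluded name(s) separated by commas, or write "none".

A candidate is excluded only if no genotype consistent with his phenotype could produce a type B, Rh-positive child with a type B, Rh-negative mother.
Jonas (type AB, Rh-): no genotype consistent with that phenotype can produce a type-B Rh+ child with a type-B mother.

Jonas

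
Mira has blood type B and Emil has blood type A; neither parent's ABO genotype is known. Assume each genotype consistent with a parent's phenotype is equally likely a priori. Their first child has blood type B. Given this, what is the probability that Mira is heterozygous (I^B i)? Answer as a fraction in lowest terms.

1/3

Possible genotypes: Mira ∈ {I^B I^B, I^B i}; Emil ∈ {I^A I^A, I^A i}.
Weight each parental genotype pair by prior × P(type-B child):
  I^B I^B × I^A i: posterior weight 2/3.
  I^B i × I^A i: posterior weight 1/3.
Sum the posterior weight over pairs where Mira is I^B i: 1/3.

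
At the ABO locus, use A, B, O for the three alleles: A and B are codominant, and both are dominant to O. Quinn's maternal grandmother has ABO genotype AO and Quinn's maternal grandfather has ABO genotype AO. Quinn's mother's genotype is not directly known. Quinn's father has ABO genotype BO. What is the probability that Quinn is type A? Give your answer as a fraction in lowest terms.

1/4

Quinn's mother's ABO genotype from AO × AO: 1/4 AA, 1/2 AO, 1/4 OO.
Crossing each possibility with the father BO and summing P(type A): 1/4·1/2 + 1/2·1/4 + 1/4·0 = 1/4.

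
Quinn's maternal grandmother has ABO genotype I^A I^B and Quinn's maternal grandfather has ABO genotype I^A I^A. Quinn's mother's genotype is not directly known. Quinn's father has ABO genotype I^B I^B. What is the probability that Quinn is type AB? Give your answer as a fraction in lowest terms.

Quinn's mother's ABO genotype from I^A I^B × I^A I^A: 1/2 I^A I^A, 1/2 I^A I^B.
Crossing each possibility with the father I^B I^B and summing P(type AB): 1/2·1 + 1/2·1/2 = 3/4.

3/4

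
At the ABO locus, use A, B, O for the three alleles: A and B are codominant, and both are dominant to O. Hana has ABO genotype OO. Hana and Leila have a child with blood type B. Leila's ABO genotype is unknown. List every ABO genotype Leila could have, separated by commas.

For each candidate genotype of Leila, check whether crossing it with OO can produce every observed child phenotype.
  AA → possible child types {A} ✗
  AB → possible child types {A, B} ✓
  AO → possible child types {O, A} ✗
  BB → possible child types {B} ✓
  BO → possible child types {O, B} ✓
  OO → possible child types {O} ✗

AB, BB, BO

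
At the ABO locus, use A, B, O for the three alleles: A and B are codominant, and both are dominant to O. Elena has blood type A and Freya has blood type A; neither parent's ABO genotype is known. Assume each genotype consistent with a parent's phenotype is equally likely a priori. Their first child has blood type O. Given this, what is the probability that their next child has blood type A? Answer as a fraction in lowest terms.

3/4

Possible genotypes: Elena ∈ {AA, AO}; Freya ∈ {AA, AO}.
Weight each parental genotype pair by prior × P(type-O child):
  AO × AO: posterior weight 1; P(next child type A) = 3/4.
Weighted sum = 3/4.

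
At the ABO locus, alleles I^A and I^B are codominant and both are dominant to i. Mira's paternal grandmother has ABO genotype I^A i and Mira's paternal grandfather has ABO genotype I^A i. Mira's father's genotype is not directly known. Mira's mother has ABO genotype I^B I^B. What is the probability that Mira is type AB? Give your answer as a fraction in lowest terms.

1/2

Mira's father's ABO genotype from I^A i × I^A i: 1/4 I^A I^A, 1/2 I^A i, 1/4 i i.
Crossing each possibility with the mother I^B I^B and summing P(type AB): 1/4·1 + 1/2·1/2 + 1/4·0 = 1/2.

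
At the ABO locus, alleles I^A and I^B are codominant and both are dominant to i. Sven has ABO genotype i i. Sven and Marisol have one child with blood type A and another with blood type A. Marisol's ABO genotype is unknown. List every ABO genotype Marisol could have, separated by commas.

For each candidate genotype of Marisol, check whether crossing it with i i can produce every observed child phenotype.
  I^A I^A → possible child types {A} ✓
  I^A I^B → possible child types {A, B} ✓
  I^A i → possible child types {O, A} ✓
  I^B I^B → possible child types {B} ✗
  I^B i → possible child types {O, B} ✗
  i i → possible child types {O} ✗

I^A I^A, I^A I^B, I^A i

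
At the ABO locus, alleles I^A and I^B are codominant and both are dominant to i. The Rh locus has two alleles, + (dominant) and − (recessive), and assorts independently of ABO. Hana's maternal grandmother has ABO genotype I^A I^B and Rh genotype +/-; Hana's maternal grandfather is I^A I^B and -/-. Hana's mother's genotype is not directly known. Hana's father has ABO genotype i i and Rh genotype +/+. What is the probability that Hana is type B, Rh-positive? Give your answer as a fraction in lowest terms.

1/2

Hana's mother's ABO genotype from I^A I^B × I^A I^B: 1/4 I^A I^A, 1/2 I^A I^B, 1/4 I^B I^B.
Crossing each possibility with the father i i and summing P(type B): 1/4·0 + 1/2·1/2 + 1/4·1 = 1/2.
Similarly for Rh via the mother's Rh distribution: P(Rh+) = 1.
Independent loci: 1/2 × 1 = 1/2.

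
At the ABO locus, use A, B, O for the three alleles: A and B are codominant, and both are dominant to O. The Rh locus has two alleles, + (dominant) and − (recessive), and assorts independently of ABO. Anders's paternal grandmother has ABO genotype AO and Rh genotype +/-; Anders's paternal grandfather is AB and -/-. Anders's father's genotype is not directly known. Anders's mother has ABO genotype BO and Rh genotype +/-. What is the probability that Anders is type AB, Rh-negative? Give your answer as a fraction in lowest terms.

3/32

Anders's father's ABO genotype from AO × AB: 1/4 AA, 1/4 AB, 1/4 AO, 1/4 BO.
Crossing each possibility with the mother BO and summing P(type AB): 1/4·1/2 + 1/4·1/4 + 1/4·1/4 + 1/4·0 = 1/4.
Similarly for Rh via the father's Rh distribution: P(Rh-) = 3/8.
Independent loci: 1/4 × 3/8 = 3/32.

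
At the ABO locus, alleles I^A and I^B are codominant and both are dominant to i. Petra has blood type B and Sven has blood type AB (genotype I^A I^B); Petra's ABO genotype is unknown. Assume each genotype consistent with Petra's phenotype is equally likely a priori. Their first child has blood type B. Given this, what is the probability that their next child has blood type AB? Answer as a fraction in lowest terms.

Possible genotypes: Petra ∈ {I^B I^B, I^B i}; Sven ∈ {I^A I^B}.
Weight each parental genotype pair by prior × P(type-B child):
  I^B I^B × I^A I^B: posterior weight 1/2; P(next child type AB) = 1/2.
  I^B i × I^A I^B: posterior weight 1/2; P(next child type AB) = 1/4.
Weighted sum = 3/8.

3/8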